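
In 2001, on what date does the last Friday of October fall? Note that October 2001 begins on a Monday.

26 October 2001

October 2001 begins on a Monday, so the first Friday is October 5 (4 days later).
October 2001 has 31 days. Adding weeks: 5, 12, 19, 26 — the last one ≤ 31 is the 26th.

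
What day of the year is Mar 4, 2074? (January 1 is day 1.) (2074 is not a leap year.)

63

Days in months before Mar: 31 + 28 = 59.
Plus 4 days into Mar → day 63.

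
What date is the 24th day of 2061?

24 into January → January 24.

2061-01-24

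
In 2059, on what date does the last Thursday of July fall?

July 2059 begins on a Tuesday, so the first Thursday is July 3 (2 days later).
July 2059 has 31 days. Adding weeks: 3, 10, 17, 24, 31 — the last one ≤ 31 is the 31st.

July 31, 2059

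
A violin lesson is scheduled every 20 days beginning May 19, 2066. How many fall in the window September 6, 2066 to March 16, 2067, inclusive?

10

Occurrences land 20·i days after May 19, 2066 for i = 0, 1, 2, …
September 6, 2066 is 110 days after the start; 110 ÷ 20 = 5 remainder 10; since the remainder is 10, round up to i = 6. First occurrence in the window: #7 on September 16, 2066 (6×20 = 120 days in).
March 16, 2067 is 301 days after the start; 301 ÷ 20 = 15 remainder 1. Last occurrence in the window: #16 on March 15, 2067.
Occurrences #7 through #16: 10 in total.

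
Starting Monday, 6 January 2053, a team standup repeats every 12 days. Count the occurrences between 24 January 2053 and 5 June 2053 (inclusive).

Occurrences land 12·i days after 6 January 2053 for i = 0, 1, 2, …
24 January 2053 is 18 days after the start; 18 ÷ 12 = 1 remainder 6; since the remainder is 6, round up to i = 2. First occurrence in the window: #3 on 30 January 2053 (2×12 = 24 days in).
5 June 2053 is 150 days after the start; 150 ÷ 12 = 12 remainder 6. Last occurrence in the window: #13 on 30 May 2053.
Occurrences #3 through #13: 11 in total.

11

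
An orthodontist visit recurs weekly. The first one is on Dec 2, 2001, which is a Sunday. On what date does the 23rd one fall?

May 5, 2002

The 23rd occurrence is 22 intervals after the first: 22 × 7 = 154 days after Dec 2, 2001.
Dec has 31 days — 29 days to the end of Dec leaves 125.
Jan has 31 days (94 left).
Feb has 28 days (66 left).
Mar has 31 days (35 left).
Apr has 30 days (5 left).
5 days into May → May 5, 2002.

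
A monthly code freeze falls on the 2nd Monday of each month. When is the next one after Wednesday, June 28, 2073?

July 10, 2073

June 2073 starts on a Thursday; its first Monday is the 5th, so the 2nd Monday is the 12th — June 12, 2073.
That is not after June 28, 2073, so look at July 2073.
July 2073 starts on a Saturday; its first Monday is the 3rd, so the 2nd Monday is the 10th — July 10, 2073.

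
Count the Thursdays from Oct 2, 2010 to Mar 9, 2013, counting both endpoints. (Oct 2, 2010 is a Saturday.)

127

Oct 2, 2010 is a Saturday; the first Thursday on or after it is Oct 7, 2010 (5 days later).
From Oct 7, 2010 to Mar 9, 2013: 85 + 365 + 366 + 68 = 884 days (rest of 2010, 2011, 2012, to Mar 9, 2013 in 2013).
884 ÷ 7 = 126 full weeks with remainder 2, so 126 more Thursdays after the first → 127.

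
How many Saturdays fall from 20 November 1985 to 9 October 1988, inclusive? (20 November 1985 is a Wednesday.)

20 November 1985 is a Wednesday; the first Saturday on or after it is 23 November 1985 (3 days later).
From 23 November 1985 to 9 October 1988: 38 + 365 + 365 + 283 = 1051 days (rest of 1985, 1986, 1987, to 9 October 1988 in 1988).
1051 ÷ 7 = 150 full weeks with remainder 1, so 150 more Saturdays after the first → 151.

151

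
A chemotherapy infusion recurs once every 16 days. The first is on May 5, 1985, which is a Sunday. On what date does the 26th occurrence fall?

Jun 9, 1986

The 26th occurrence is 25 intervals after the first: 25 × 16 = 400 days after May 5, 1985.
May has 31 days — 26 days to the end of May leaves 374.
Jun has 30 days (344 left).
Jul has 31 days (313 left).
Aug has 31 days (282 left).
Sep has 30 days (252 left).
Oct has 31 days (221 left).
Nov has 30 days (191 left).
Dec has 31 days (160 left).
Jan has 31 days (129 left).
Feb has 28 days (101 left).
Mar has 31 days (70 left).
Apr has 30 days (40 left).
May has 31 days (9 left).
9 days into Jun → Jun 9, 1986.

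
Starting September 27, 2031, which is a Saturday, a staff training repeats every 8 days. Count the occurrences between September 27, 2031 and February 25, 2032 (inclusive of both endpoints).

19

Occurrences land 8·i days after September 27, 2031 for i = 0, 1, 2, …
The window opens on the start date, so the first occurrence inside is #1 on September 27, 2031.
February 25, 2032 is 151 days after the start; 151 ÷ 8 = 18 remainder 7. Last occurrence in the window: #19 on February 18, 2032.
Occurrences #1 through #19: 19 in total.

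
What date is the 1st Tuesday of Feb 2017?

Feb 7, 2017

Feb 2017 begins on a Wednesday, so the first Tuesday is Feb 7 (6 days later).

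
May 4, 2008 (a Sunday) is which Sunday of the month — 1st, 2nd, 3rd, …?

1st

Day 4 falls in week ⌈4/7⌉ of the month.
Days 1–7 hold the 1st Sunday, 8–14 the 2nd, 15–21 the 3rd, 22–28 the 4th, 29–31 the 5th.
4 is in the range for the 1st.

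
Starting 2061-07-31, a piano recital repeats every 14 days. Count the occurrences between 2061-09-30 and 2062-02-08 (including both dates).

Occurrences land 14·i days after 2061-07-31 for i = 0, 1, 2, …
2061-09-30 is 61 days after the start; 61 ÷ 14 = 4 remainder 5; since the remainder is 5, round up to i = 5. First occurrence in the window: #6 on 2061-10-09 (5×14 = 70 days in).
2062-02-08 is 192 days after the start; 192 ÷ 14 = 13 remainder 10. Last occurrence in the window: #14 on 2062-01-29.
Occurrences #6 through #14: 9 in total.

9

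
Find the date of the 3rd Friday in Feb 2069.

Feb 15, 2069

The first Friday of Feb 2069 is Feb 1.
The 3rd Friday is 2 weeks later: 1 + 14 = 15.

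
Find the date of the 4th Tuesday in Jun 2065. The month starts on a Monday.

Jun 2065 begins on a Monday, so the first Tuesday is Jun 2 (1 day later).
The 4th Tuesday is 3 weeks later: 2 + 21 = 23.

Jun 23, 2065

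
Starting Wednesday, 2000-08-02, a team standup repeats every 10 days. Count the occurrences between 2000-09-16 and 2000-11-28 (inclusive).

7

Occurrences land 10·i days after 2000-08-02 for i = 0, 1, 2, …
2000-09-16 is 45 days after the start; 45 ÷ 10 = 4 remainder 5; since the remainder is 5, round up to i = 5. First occurrence in the window: #6 on 2000-09-21 (5×10 = 50 days in).
2000-11-28 is 118 days after the start; 118 ÷ 10 = 11 remainder 8. Last occurrence in the window: #12 on 2000-11-20.
Occurrences #6 through #12: 7 in total.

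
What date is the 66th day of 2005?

2005-03-07

January has 31 days (66 − 31 = 35 remain).
February has 28 days (35 − 28 = 7 remain).
7 into March → March 7.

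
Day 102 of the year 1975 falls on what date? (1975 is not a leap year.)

January has 31 days (102 − 31 = 71 remain).
February has 28 days (71 − 28 = 43 remain).
March has 31 days (43 − 31 = 12 remain).
12 into April → April 12.

1975-04-12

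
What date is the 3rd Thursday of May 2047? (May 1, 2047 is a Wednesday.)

May 2047 begins on a Wednesday, so the first Thursday is May 2 (1 day later).
The 3rd Thursday is 2 weeks later: 2 + 14 = 16.

May 16, 2047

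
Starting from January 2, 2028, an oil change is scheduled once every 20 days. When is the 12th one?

August 9, 2028

The 12th occurrence is 11 intervals after the first: 11 × 20 = 220 days after January 2, 2028.
January has 31 days — 29 days to the end of January leaves 191.
February has 29 days (162 left).
March has 31 days (131 left).
April has 30 days (101 left).
May has 31 days (70 left).
June has 30 days (40 left).
July has 31 days (9 left).
9 days into August → August 9, 2028.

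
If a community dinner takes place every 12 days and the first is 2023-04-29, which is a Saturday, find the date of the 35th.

2024-06-10

The 35th occurrence is 34 intervals after the first: 34 × 12 = 408 days after 2023-04-29.
April has 30 days — 1 day to the end of April leaves 407.
From end of April to end of 2023 is 245 days (162 left).
January has 31 days (131 left).
February has 29 days (102 left).
March has 31 days (71 left).
April has 30 days (41 left).
May has 31 days (10 left).
10 days into June → 2024-06-10.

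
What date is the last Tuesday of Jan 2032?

The first Tuesday of Jan 2032 is Jan 6.
Jan 2032 has 31 days. Adding weeks: 6, 13, 20, 27 — the last one ≤ 31 is the 27th.

Jan 27, 2032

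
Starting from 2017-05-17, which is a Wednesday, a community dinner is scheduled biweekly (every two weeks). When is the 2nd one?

2017-05-31

The 2nd occurrence is 1 interval after the first: 1 × 14 = 14 days after 2017-05-17.
14 days later is 2017-05-31.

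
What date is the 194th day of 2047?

July 13, 2047

January has 31 days (194 − 31 = 163 remain).
February has 28 days (163 − 28 = 135 remain).
March has 31 days (135 − 31 = 104 remain).
April has 30 days (104 − 30 = 74 remain).
May has 31 days (74 − 31 = 43 remain).
June has 30 days (43 − 30 = 13 remain).
13 into July → July 13.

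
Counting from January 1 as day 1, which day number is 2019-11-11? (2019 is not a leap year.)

315

Days in months before November: 31 + 28 + 31 + 30 + 31 + 30 + 31 + 31 + 30 + 31 = 304.
Plus 11 days into November → day 315.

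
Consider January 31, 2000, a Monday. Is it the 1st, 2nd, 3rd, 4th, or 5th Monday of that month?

5th

Day 31 falls in week ⌈31/7⌉ of the month.
Days 1–7 hold the 1st Monday, 8–14 the 2nd, 15–21 the 3rd, 22–28 the 4th, 29–31 the 5th.
31 is in the range for the 5th.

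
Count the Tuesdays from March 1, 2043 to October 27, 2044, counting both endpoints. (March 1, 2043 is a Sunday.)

87

March 1, 2043 is a Sunday; the first Tuesday on or after it is March 3, 2043 (2 days later).
From March 3, 2043 to October 27, 2044: 303 + 301 = 604 days (rest of 2043, to October 27, 2044 in 2044).
604 ÷ 7 = 86 full weeks with remainder 2, so 86 more Tuesdays after the first → 87.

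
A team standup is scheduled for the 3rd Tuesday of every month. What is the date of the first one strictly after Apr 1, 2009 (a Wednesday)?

Apr 2009 starts on a Wednesday; its first Tuesday is the 7th, so the 3rd Tuesday is the 21st — Apr 21, 2009.
Apr 21, 2009 is after Apr 1, 2009, so that is the next one.

Apr 21, 2009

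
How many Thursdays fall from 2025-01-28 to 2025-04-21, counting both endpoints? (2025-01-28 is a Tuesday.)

12

2025-01-28 is a Tuesday; the first Thursday on or after it is 2025-01-30 (2 days later).
From 2025-01-30 to 2025-04-21: 1 + 28 + 31 + 21 = 81 days (rest of January, February, March, April).
81 ÷ 7 = 11 full weeks with remainder 4, so 11 more Thursdays after the first → 12.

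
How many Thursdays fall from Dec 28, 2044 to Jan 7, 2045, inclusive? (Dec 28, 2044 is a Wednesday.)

Dec 28, 2044 is a Wednesday; the first Thursday on or after it is Dec 29, 2044 (1 day later).
From Dec 29, 2044 to Jan 7, 2045: 2 + 7 = 9 days (rest of Dec, Jan).
9 ÷ 7 = 1 full weeks with remainder 2, so 1 more Thursdays after the first → 2.

2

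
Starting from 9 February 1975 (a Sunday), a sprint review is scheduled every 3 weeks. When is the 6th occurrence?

The 6th occurrence is 5 intervals after the first: 5 × 21 = 105 days after 9 February 1975.
February has 28 days — 19 days to the end of February leaves 86.
March has 31 days (55 left).
April has 30 days (25 left).
25 days into May → 25 May 1975.

25 May 1975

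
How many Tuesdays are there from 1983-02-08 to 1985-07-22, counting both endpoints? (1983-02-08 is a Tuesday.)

128

1983-02-08 is a Tuesday; the first Tuesday on or after it is 1983-02-08.
From 1983-02-08 to 1985-07-22: 326 + 366 + 203 = 895 days (rest of 1983, 1984, to 1985-07-22 in 1985).
895 ÷ 7 = 127 full weeks with remainder 6, so 127 more Tuesdays after the first → 128.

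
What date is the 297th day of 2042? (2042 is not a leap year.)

Oct 24, 2042

Jan has 31 days (297 − 31 = 266 remain).
Feb has 28 days (266 − 28 = 238 remain).
Mar has 31 days (238 − 31 = 207 remain).
Apr has 30 days (207 − 30 = 177 remain).
May has 31 days (177 − 31 = 146 remain).
Jun has 30 days (146 − 30 = 116 remain).
Jul has 31 days (116 − 31 = 85 remain).
Aug has 31 days (85 − 31 = 54 remain).
Sep has 30 days (54 − 30 = 24 remain).
24 into Oct → Oct 24.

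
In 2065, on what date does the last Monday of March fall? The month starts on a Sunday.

March 2065 begins on a Sunday, so the first Monday is March 2 (1 day later).
March 2065 has 31 days. Adding weeks: 2, 9, 16, 23, 30 — the last one ≤ 31 is the 30th.

2065-03-30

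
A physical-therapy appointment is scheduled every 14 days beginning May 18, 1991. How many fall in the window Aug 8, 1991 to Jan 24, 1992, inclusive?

12

Occurrences land 14·i days after May 18, 1991 for i = 0, 1, 2, …
Aug 8, 1991 is 82 days after the start; 82 ÷ 14 = 5 remainder 12; since the remainder is 12, round up to i = 6. First occurrence in the window: #7 on Aug 10, 1991 (6×14 = 84 days in).
Jan 24, 1992 is 251 days after the start; 251 ÷ 14 = 17 remainder 13. Last occurrence in the window: #18 on Jan 11, 1992.
Occurrences #7 through #18: 12 in total.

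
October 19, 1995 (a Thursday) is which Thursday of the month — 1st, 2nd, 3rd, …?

Day 19 falls in week ⌈19/7⌉ of the month.
Days 1–7 hold the 1st Thursday, 8–14 the 2nd, 15–21 the 3rd, 22–28 the 4th, 29–31 the 5th.
19 is in the range for the 3rd.

3rd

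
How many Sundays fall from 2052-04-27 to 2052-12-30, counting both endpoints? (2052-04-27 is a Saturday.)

36

2052-04-27 is a Saturday; the first Sunday on or after it is 2052-04-28 (1 day later).
From 2052-04-28 to 2052-12-30: 2 + 31 + 30 + 31 + 31 + 30 + 31 + 30 + 30 = 246 days (rest of April, May, June, July, August, September, October, November, December).
246 ÷ 7 = 35 full weeks with remainder 1, so 35 more Sundays after the first → 36.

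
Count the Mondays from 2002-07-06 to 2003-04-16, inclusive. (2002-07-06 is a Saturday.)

41

2002-07-06 is a Saturday; the first Monday on or after it is 2002-07-08 (2 days later).
From 2002-07-08 to 2003-04-16: 23 + 31 + 30 + 31 + 30 + 31 + 31 + 28 + 31 + 16 = 282 days (rest of July, August, September, October, November, December, January, February, March, April).
282 ÷ 7 = 40 full weeks with remainder 2, so 40 more Mondays after the first → 41.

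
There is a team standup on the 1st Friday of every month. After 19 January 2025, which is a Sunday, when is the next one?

January 2025 starts on a Wednesday, so its 1st Friday is 3 January 2025 (2 days in).
That is not after 19 January 2025, so look at February 2025.
February 2025 starts on a Saturday, so its 1st Friday is 7 February 2025 (6 days in).

7 February 2025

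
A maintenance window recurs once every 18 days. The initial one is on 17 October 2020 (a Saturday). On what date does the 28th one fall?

15 February 2022

The 28th occurrence is 27 intervals after the first: 27 × 18 = 486 days after 17 October 2020.
October has 31 days — 14 days to the end of October leaves 472.
From end of October to end of 2020 is 61 days (411 left).
2021 has 365 days (46 left).
January has 31 days (15 left).
15 days into February → 15 February 2022.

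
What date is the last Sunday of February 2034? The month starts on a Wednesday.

February 2034 begins on a Wednesday, so the first Sunday is February 5 (4 days later).
February 2034 has 28 days. Adding weeks: 5, 12, 19, 26 — the last one ≤ 28 is the 26th.

26 February 2034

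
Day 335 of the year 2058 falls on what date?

January has 31 days (335 − 31 = 304 remain).
February has 28 days (304 − 28 = 276 remain).
March has 31 days (276 − 31 = 245 remain).
April has 30 days (245 − 30 = 215 remain).
May has 31 days (215 − 31 = 184 remain).
June has 30 days (184 − 30 = 154 remain).
July has 31 days (154 − 31 = 123 remain).
August has 31 days (123 − 31 = 92 remain).
September has 30 days (92 − 30 = 62 remain).
October has 31 days (62 − 31 = 31 remain).
November has 30 days (31 − 30 = 1 remain).
1 into December → December 1.

1 December 2058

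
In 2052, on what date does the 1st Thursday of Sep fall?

Sep 5, 2052

The first Thursday of Sep 2052 is Sep 5.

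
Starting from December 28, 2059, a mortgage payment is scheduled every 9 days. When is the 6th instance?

The 6th occurrence is 5 intervals after the first: 5 × 9 = 45 days after December 28, 2059.
December has 31 days — 3 days to the end of December leaves 42.
January has 31 days (11 left).
11 days into February → February 11, 2060.

February 11, 2060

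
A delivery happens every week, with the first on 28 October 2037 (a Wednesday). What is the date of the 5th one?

25 November 2037

The 5th occurrence is 4 intervals after the first: 4 × 7 = 28 days after 28 October 2037.
October has 31 days — 3 days to the end of October leaves 25.
25 days into November → 25 November 2037.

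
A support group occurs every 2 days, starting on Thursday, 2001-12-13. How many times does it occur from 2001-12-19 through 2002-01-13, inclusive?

13

Occurrences land 2·i days after 2001-12-13 for i = 0, 1, 2, …
2001-12-19 is 6 days after the start; 6 ÷ 2 = 3 remainder 0. First occurrence in the window: #4 on 2001-12-19 (3×2 = 6 days in).
2002-01-13 is 31 days after the start; 31 ÷ 2 = 15 remainder 1. Last occurrence in the window: #16 on 2002-01-12.
Occurrences #4 through #16: 13 in total.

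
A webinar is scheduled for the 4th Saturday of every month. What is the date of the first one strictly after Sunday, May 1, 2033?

May 28, 2033

May 2033 starts on a Sunday; its first Saturday is the 7th, so the 4th Saturday is the 28th — May 28, 2033.
May 28, 2033 is after May 1, 2033, so that is the next one.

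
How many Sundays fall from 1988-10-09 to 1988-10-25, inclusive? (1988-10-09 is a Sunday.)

1988-10-09 is a Sunday; the first Sunday on or after it is 1988-10-09.
From 1988-10-09 to 1988-10-25 is 25 − 9 = 16 days.
16 ÷ 7 = 2 full weeks with remainder 2, so 2 more Sundays after the first → 3.

3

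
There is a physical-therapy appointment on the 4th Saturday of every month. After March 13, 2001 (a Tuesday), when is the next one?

March 2001 starts on a Thursday; its first Saturday is the 3rd, so the 4th Saturday is the 24th — March 24, 2001.
March 24, 2001 is after March 13, 2001, so that is the next one.

March 24, 2001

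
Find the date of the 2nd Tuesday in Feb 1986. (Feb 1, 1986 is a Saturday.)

Feb 11, 1986

Feb 1986 begins on a Saturday, so the first Tuesday is Feb 4 (3 days later).
The 2nd Tuesday is 1 weeks later: 4 + 7 = 11.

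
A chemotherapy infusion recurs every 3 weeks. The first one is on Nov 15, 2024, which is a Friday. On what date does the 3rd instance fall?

The 3rd occurrence is 2 intervals after the first: 2 × 21 = 42 days after Nov 15, 2024.
Nov has 30 days — 15 days to the end of Nov leaves 27.
27 days into Dec → Dec 27, 2024.

Dec 27, 2024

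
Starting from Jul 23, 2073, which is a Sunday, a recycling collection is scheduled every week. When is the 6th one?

The 6th occurrence is 5 intervals after the first: 5 × 7 = 35 days after Jul 23, 2073.
Jul has 31 days — 8 days to the end of Jul leaves 27.
27 days into Aug → Aug 27, 2073.

Aug 27, 2073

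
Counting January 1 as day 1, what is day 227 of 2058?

January has 31 days (227 − 31 = 196 remain).
February has 28 days (196 − 28 = 168 remain).
March has 31 days (168 − 31 = 137 remain).
April has 30 days (137 − 30 = 107 remain).
May has 31 days (107 − 31 = 76 remain).
June has 30 days (76 − 30 = 46 remain).
July has 31 days (46 − 31 = 15 remain).
15 into August → August 15.

August 15, 2058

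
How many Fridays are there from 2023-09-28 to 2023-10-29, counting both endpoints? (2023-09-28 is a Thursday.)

2023-09-28 is a Thursday; the first Friday on or after it is 2023-09-29 (1 day later).
From 2023-09-29 to 2023-10-29: 1 + 29 = 30 days (rest of September, October).
30 ÷ 7 = 4 full weeks with remainder 2, so 4 more Fridays after the first → 5.

5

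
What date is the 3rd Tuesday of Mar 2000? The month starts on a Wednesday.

Mar 21, 2000

Mar 2000 begins on a Wednesday, so the first Tuesday is Mar 7 (6 days later).
The 3rd Tuesday is 2 weeks later: 7 + 14 = 21.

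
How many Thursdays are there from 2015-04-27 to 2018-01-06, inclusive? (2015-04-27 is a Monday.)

2015-04-27 is a Monday; the first Thursday on or after it is 2015-04-30 (3 days later).
From 2015-04-30 to 2018-01-06: 245 + 366 + 365 + 6 = 982 days (rest of 2015, 2016, 2017, to 2018-01-06 in 2018).
982 ÷ 7 = 140 full weeks with remainder 2, so 140 more Thursdays after the first → 141.

141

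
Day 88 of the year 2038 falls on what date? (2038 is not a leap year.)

Jan has 31 days (88 − 31 = 57 remain).
Feb has 28 days (57 − 28 = 29 remain).
29 into Mar → Mar 29.

Mar 29, 2038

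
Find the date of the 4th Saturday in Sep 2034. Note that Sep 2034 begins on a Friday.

Sep 23, 2034

Sep 2034 begins on a Friday, so the first Saturday is Sep 2 (1 day later).
The 4th Saturday is 3 weeks later: 2 + 21 = 23.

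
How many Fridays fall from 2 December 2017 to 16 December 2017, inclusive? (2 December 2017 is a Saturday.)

2

2 December 2017 is a Saturday; the first Friday on or after it is 8 December 2017 (6 days later).
From 8 December 2017 to 16 December 2017 is 16 − 8 = 8 days.
8 ÷ 7 = 1 full weeks with remainder 1, so 1 more Fridays after the first → 2.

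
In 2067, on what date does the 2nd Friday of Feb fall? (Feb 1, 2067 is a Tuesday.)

Feb 11, 2067

Feb 2067 begins on a Tuesday, so the first Friday is Feb 4 (3 days later).
The 2nd Friday is 1 weeks later: 4 + 7 = 11.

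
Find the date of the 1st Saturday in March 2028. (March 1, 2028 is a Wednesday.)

4 March 2028

March 2028 begins on a Wednesday, so the first Saturday is March 4 (3 days later).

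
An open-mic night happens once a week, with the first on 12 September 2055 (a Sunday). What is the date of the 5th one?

The 5th occurrence is 4 intervals after the first: 4 × 7 = 28 days after 12 September 2055.
September has 30 days — 18 days to the end of September leaves 10.
10 days into October → 10 October 2055.

10 October 2055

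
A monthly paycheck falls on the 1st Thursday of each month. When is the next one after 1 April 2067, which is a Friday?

7 April 2067

April 2067 starts on a Friday, so its 1st Thursday is 7 April 2067 (6 days in).
7 April 2067 is after 1 April 2067, so that is the next one.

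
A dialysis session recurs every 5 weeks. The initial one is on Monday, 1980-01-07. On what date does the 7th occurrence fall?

1980-08-04

The 7th occurrence is 6 intervals after the first: 6 × 35 = 210 days after 1980-01-07.
January has 31 days — 24 days to the end of January leaves 186.
February has 29 days (157 left).
March has 31 days (126 left).
April has 30 days (96 left).
May has 31 days (65 left).
June has 30 days (35 left).
July has 31 days (4 left).
4 days into August → 1980-08-04.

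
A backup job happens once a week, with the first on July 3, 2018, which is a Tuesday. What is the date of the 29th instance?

The 29th occurrence is 28 intervals after the first: 28 × 7 = 196 days after July 3, 2018.
July has 31 days — 28 days to the end of July leaves 168.
August has 31 days (137 left).
September has 30 days (107 left).
October has 31 days (76 left).
November has 30 days (46 left).
December has 31 days (15 left).
15 days into January → January 15, 2019.

January 15, 2019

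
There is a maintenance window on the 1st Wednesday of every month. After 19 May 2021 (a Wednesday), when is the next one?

May 2021 starts on a Saturday, so its 1st Wednesday is 5 May 2021 (4 days in).
That is not after 19 May 2021, so look at June 2021.
June 2021 starts on a Tuesday, so its 1st Wednesday is 2 June 2021 (1 day in).

2 June 2021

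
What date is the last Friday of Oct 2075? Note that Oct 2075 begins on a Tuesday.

Oct 2075 begins on a Tuesday, so the first Friday is Oct 4 (3 days later).
Oct 2075 has 31 days. Adding weeks: 4, 11, 18, 25 — the last one ≤ 31 is the 25th.

Oct 25, 2075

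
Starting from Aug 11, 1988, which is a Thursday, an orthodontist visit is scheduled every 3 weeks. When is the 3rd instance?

The 3rd occurrence is 2 intervals after the first: 2 × 21 = 42 days after Aug 11, 1988.
Aug has 31 days — 20 days to the end of Aug leaves 22.
22 days into Sep → Sep 22, 1988.

Sep 22, 1988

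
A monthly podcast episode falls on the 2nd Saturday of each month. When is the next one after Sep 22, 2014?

Sep 2014 starts on a Monday; its first Saturday is the 6th, so the 2nd Saturday is the 13th — Sep 13, 2014.
That is not after Sep 22, 2014, so look at Oct 2014.
Oct 2014 starts on a Wednesday; its first Saturday is the 4th, so the 2nd Saturday is the 11th — Oct 11, 2014.

Oct 11, 2014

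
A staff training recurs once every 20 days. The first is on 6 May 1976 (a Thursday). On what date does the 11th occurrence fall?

22 November 1976

The 11th occurrence is 10 intervals after the first: 10 × 20 = 200 days after 6 May 1976.
May has 31 days — 25 days to the end of May leaves 175.
June has 30 days (145 left).
July has 31 days (114 left).
August has 31 days (83 left).
September has 30 days (53 left).
October has 31 days (22 left).
22 days into November → 22 November 1976.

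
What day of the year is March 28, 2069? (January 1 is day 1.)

Days in months before March: 31 + 28 = 59.
Plus 28 days into March → day 87.

87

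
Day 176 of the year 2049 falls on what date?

Jan has 31 days (176 − 31 = 145 remain).
Feb has 28 days (145 − 28 = 117 remain).
Mar has 31 days (117 − 31 = 86 remain).
Apr has 30 days (86 − 30 = 56 remain).
May has 31 days (56 − 31 = 25 remain).
25 into Jun → Jun 25.

Jun 25, 2049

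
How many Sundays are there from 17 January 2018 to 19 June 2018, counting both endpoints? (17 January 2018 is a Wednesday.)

17 January 2018 is a Wednesday; the first Sunday on or after it is 21 January 2018 (4 days later).
From 21 January 2018 to 19 June 2018: 10 + 28 + 31 + 30 + 31 + 19 = 149 days (rest of January, February, March, April, May, June).
149 ÷ 7 = 21 full weeks with remainder 2, so 21 more Sundays after the first → 22.

22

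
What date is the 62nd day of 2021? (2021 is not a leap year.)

January has 31 days (62 − 31 = 31 remain).
February has 28 days (31 − 28 = 3 remain).
3 into March → March 3.

3 March 2021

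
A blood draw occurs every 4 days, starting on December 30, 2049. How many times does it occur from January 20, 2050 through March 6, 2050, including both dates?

Occurrences land 4·i days after December 30, 2049 for i = 0, 1, 2, …
January 20, 2050 is 21 days after the start; 21 ÷ 4 = 5 remainder 1; since the remainder is 1, round up to i = 6. First occurrence in the window: #7 on January 23, 2050 (6×4 = 24 days in).
March 6, 2050 is 66 days after the start; 66 ÷ 4 = 16 remainder 2. Last occurrence in the window: #17 on March 4, 2050.
Occurrences #7 through #17: 11 in total.

11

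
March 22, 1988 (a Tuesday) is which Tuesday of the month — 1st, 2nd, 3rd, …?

4th

Day 22 falls in week ⌈22/7⌉ of the month.
Days 1–7 hold the 1st Tuesday, 8–14 the 2nd, 15–21 the 3rd, 22–28 the 4th, 29–31 the 5th.
22 is in the range for the 4th.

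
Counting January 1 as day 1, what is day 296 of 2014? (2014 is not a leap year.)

2014-10-23

January has 31 days (296 − 31 = 265 remain).
February has 28 days (265 − 28 = 237 remain).
March has 31 days (237 − 31 = 206 remain).
April has 30 days (206 − 30 = 176 remain).
May has 31 days (176 − 31 = 145 remain).
June has 30 days (145 − 30 = 115 remain).
July has 31 days (115 − 31 = 84 remain).
August has 31 days (84 − 31 = 53 remain).
September has 30 days (53 − 30 = 23 remain).
23 into October → October 23.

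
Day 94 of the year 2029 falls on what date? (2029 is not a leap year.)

Apr 4, 2029

Jan has 31 days (94 − 31 = 63 remain).
Feb has 28 days (63 − 28 = 35 remain).
Mar has 31 days (35 − 31 = 4 remain).
4 into Apr → Apr 4.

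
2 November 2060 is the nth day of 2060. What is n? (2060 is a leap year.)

307

Days in months before November: 31 + 29 + 31 + 30 + 31 + 30 + 31 + 31 + 30 + 31 = 305.
Plus 2 days into November → day 307.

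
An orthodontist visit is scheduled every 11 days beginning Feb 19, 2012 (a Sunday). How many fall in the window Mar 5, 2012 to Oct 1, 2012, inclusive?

19

Occurrences land 11·i days after Feb 19, 2012 for i = 0, 1, 2, …
Mar 5, 2012 is 15 days after the start; 15 ÷ 11 = 1 remainder 4; since the remainder is 4, round up to i = 2. First occurrence in the window: #3 on Mar 12, 2012 (2×11 = 22 days in).
Oct 1, 2012 is 225 days after the start; 225 ÷ 11 = 20 remainder 5. Last occurrence in the window: #21 on Sep 26, 2012.
Occurrences #3 through #21: 19 in total.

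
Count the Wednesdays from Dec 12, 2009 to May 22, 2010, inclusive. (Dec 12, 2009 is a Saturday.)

23

Dec 12, 2009 is a Saturday; the first Wednesday on or after it is Dec 16, 2009 (4 days later).
From Dec 16, 2009 to May 22, 2010: 15 + 31 + 28 + 31 + 30 + 22 = 157 days (rest of Dec, Jan, Feb, Mar, Apr, May).
157 ÷ 7 = 22 full weeks with remainder 3, so 22 more Wednesdays after the first → 23.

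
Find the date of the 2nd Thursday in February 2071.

February 2071 begins on a Sunday, so the first Thursday is February 5 (4 days later).
The 2nd Thursday is 1 weeks later: 5 + 7 = 12.

2071-02-12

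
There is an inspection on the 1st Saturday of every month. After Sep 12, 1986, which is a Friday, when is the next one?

Oct 4, 1986

Sep 1986 starts on a Monday, so its 1st Saturday is Sep 6, 1986 (5 days in).
That is not after Sep 12, 1986, so look at Oct 1986.
Oct 1986 starts on a Wednesday, so its 1st Saturday is Oct 4, 1986 (3 days in).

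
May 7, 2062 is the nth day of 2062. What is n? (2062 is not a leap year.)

127

Days in months before May: 31 + 28 + 31 + 30 = 120.
Plus 7 days into May → day 127.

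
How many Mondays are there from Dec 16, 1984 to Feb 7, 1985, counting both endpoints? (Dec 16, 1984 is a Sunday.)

Dec 16, 1984 is a Sunday; the first Monday on or after it is Dec 17, 1984 (1 day later).
From Dec 17, 1984 to Feb 7, 1985: 14 + 31 + 7 = 52 days (rest of Dec, Jan, Feb).
52 ÷ 7 = 7 full weeks with remainder 3, so 7 more Mondays after the first → 8.

8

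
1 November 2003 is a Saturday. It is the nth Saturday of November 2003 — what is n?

1st

Day 1 falls in week ⌈1/7⌉ of the month.
Days 1–7 hold the 1st Saturday, 8–14 the 2nd, 15–21 the 3rd, 22–28 the 4th, 29–31 the 5th.
1 is in the range for the 1st.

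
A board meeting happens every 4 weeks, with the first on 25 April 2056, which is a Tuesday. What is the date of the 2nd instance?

23 May 2056

The 2nd occurrence is 1 interval after the first: 1 × 28 = 28 days after 25 April 2056.
April has 30 days — 5 days to the end of April leaves 23.
23 days into May → 23 May 2056.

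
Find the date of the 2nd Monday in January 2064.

2064-01-14

January 2064 begins on a Tuesday, so the first Monday is January 7 (6 days later).
The 2nd Monday is 1 weeks later: 7 + 7 = 14.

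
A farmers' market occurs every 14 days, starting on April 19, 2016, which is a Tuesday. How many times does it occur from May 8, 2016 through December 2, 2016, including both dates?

15

Occurrences land 14·i days after April 19, 2016 for i = 0, 1, 2, …
May 8, 2016 is 19 days after the start; 19 ÷ 14 = 1 remainder 5; since the remainder is 5, round up to i = 2. First occurrence in the window: #3 on May 17, 2016 (2×14 = 28 days in).
December 2, 2016 is 227 days after the start; 227 ÷ 14 = 16 remainder 3. Last occurrence in the window: #17 on November 29, 2016.
Occurrences #3 through #17: 15 in total.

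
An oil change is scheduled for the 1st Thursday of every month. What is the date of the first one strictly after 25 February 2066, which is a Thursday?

February 2066 starts on a Monday, so its 1st Thursday is 4 February 2066 (3 days in).
That is not after 25 February 2066, so look at March 2066.
March 2066 starts on a Monday, so its 1st Thursday is 4 March 2066 (3 days in).

4 March 2066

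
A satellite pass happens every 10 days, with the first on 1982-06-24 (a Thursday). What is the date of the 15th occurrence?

1982-11-11

The 15th occurrence is 14 intervals after the first: 14 × 10 = 140 days after 1982-06-24.
June has 30 days — 6 days to the end of June leaves 134.
July has 31 days (103 left).
August has 31 days (72 left).
September has 30 days (42 left).
October has 31 days (11 left).
11 days into November → 1982-11-11.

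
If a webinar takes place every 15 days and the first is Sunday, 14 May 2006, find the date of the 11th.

11 October 2006

The 11th occurrence is 10 intervals after the first: 10 × 15 = 150 days after 14 May 2006.
May has 31 days — 17 days to the end of May leaves 133.
June has 30 days (103 left).
July has 31 days (72 left).
August has 31 days (41 left).
September has 30 days (11 left).
11 days into October → 11 October 2006.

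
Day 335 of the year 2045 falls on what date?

December 1, 2045

January has 31 days (335 − 31 = 304 remain).
February has 28 days (304 − 28 = 276 remain).
March has 31 days (276 − 31 = 245 remain).
April has 30 days (245 − 30 = 215 remain).
May has 31 days (215 − 31 = 184 remain).
June has 30 days (184 − 30 = 154 remain).
July has 31 days (154 − 31 = 123 remain).
August has 31 days (123 − 31 = 92 remain).
September has 30 days (92 − 30 = 62 remain).
October has 31 days (62 − 31 = 31 remain).
November has 30 days (31 − 30 = 1 remain).
1 into December → December 1.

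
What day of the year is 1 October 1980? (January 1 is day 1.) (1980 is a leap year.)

Days in months before October: 31 + 29 + 31 + 30 + 31 + 30 + 31 + 31 + 30 = 274.
Plus 1 day into October → day 275.

275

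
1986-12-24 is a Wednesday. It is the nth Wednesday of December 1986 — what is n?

4th

Day 24 falls in week ⌈24/7⌉ of the month.
Days 1–7 hold the 1st Wednesday, 8–14 the 2nd, 15–21 the 3rd, 22–28 the 4th, 29–31 the 5th.
24 is in the range for the 4th.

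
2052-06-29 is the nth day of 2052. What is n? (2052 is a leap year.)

181

Days in months before June: 31 + 29 + 31 + 30 + 31 = 152.
Plus 29 days into June → day 181.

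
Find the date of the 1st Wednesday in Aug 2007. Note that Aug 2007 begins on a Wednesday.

Aug 2007 begins on a Wednesday, so the first Wednesday is Aug 1.

Aug 1, 2007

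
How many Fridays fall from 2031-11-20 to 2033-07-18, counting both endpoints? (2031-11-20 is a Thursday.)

87

2031-11-20 is a Thursday; the first Friday on or after it is 2031-11-21 (1 day later).
From 2031-11-21 to 2033-07-18: 40 + 366 + 199 = 605 days (rest of 2031, 2032, to 2033-07-18 in 2033).
605 ÷ 7 = 86 full weeks with remainder 3, so 86 more Fridays after the first → 87.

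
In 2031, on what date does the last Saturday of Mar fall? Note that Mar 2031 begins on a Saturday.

Mar 29, 2031

Mar 2031 begins on a Saturday, so the first Saturday is Mar 1.
Mar 2031 has 31 days. Adding weeks: 1, 8, 15, 22, 29 — the last one ≤ 31 is the 29th.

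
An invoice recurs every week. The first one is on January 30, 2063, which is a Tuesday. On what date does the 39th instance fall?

October 23, 2063

The 39th occurrence is 38 intervals after the first: 38 × 7 = 266 days after January 30, 2063.
January has 31 days — 1 day to the end of January leaves 265.
February has 28 days (237 left).
March has 31 days (206 left).
April has 30 days (176 left).
May has 31 days (145 left).
June has 30 days (115 left).
July has 31 days (84 left).
August has 31 days (53 left).
September has 30 days (23 left).
23 days into October → October 23, 2063.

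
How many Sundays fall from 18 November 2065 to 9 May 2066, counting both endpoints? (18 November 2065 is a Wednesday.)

25

18 November 2065 is a Wednesday; the first Sunday on or after it is 22 November 2065 (4 days later).
From 22 November 2065 to 9 May 2066: 8 + 31 + 31 + 28 + 31 + 30 + 9 = 168 days (rest of November, December, January, February, March, April, May).
168 ÷ 7 = 24 full weeks with remainder 0, so 24 more Sundays after the first → 25.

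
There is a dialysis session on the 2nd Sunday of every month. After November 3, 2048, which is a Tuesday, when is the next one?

November 8, 2048

November 2048 starts on a Sunday; its first Sunday is the 1st, so the 2nd Sunday is the 8th — November 8, 2048.
November 8, 2048 is after November 3, 2048, so that is the next one.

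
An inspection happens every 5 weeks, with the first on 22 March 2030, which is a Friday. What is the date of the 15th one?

The 15th occurrence is 14 intervals after the first: 14 × 35 = 490 days after 22 March 2030.
March has 31 days — 9 days to the end of March leaves 481.
From end of March to end of 2030 is 275 days (206 left).
January has 31 days (175 left).
February has 28 days (147 left).
March has 31 days (116 left).
April has 30 days (86 left).
May has 31 days (55 left).
June has 30 days (25 left).
25 days into July → 25 July 2031.

25 July 2031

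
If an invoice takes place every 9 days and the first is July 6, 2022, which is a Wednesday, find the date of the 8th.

The 8th occurrence is 7 intervals after the first: 7 × 9 = 63 days after July 6, 2022.
July has 31 days — 25 days to the end of July leaves 38.
August has 31 days (7 left).
7 days into September → September 7, 2022.

September 7, 2022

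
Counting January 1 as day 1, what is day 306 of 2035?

January has 31 days (306 − 31 = 275 remain).
February has 28 days (275 − 28 = 247 remain).
March has 31 days (247 − 31 = 216 remain).
April has 30 days (216 − 30 = 186 remain).
May has 31 days (186 − 31 = 155 remain).
June has 30 days (155 − 30 = 125 remain).
July has 31 days (125 − 31 = 94 remain).
August has 31 days (94 − 31 = 63 remain).
September has 30 days (63 − 30 = 33 remain).
October has 31 days (33 − 31 = 2 remain).
2 into November → November 2.

November 2, 2035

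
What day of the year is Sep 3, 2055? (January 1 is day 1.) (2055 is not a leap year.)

Days in months before Sep: 31 + 28 + 31 + 30 + 31 + 30 + 31 + 31 = 243.
Plus 3 days into Sep → day 246.

246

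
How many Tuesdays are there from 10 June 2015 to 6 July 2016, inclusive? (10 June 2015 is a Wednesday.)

56

10 June 2015 is a Wednesday; the first Tuesday on or after it is 16 June 2015 (6 days later).
From 16 June 2015 to 6 July 2016: 198 + 188 = 386 days (rest of 2015, to 6 July 2016 in 2016).
386 ÷ 7 = 55 full weeks with remainder 1, so 55 more Tuesdays after the first → 56.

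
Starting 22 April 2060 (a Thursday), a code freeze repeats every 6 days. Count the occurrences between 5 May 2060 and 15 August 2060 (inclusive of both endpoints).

Occurrences land 6·i days after 22 April 2060 for i = 0, 1, 2, …
5 May 2060 is 13 days after the start; 13 ÷ 6 = 2 remainder 1; since the remainder is 1, round up to i = 3. First occurrence in the window: #4 on 10 May 2060 (3×6 = 18 days in).
15 August 2060 is 115 days after the start; 115 ÷ 6 = 19 remainder 1. Last occurrence in the window: #20 on 14 August 2060.
Occurrences #4 through #20: 17 in total.

17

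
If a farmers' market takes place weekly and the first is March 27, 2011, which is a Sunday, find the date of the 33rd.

November 6, 2011

The 33rd occurrence is 32 intervals after the first: 32 × 7 = 224 days after March 27, 2011.
March has 31 days — 4 days to the end of March leaves 220.
April has 30 days (190 left).
May has 31 days (159 left).
June has 30 days (129 left).
July has 31 days (98 left).
August has 31 days (67 left).
September has 30 days (37 left).
October has 31 days (6 left).
6 days into November → November 6, 2011.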